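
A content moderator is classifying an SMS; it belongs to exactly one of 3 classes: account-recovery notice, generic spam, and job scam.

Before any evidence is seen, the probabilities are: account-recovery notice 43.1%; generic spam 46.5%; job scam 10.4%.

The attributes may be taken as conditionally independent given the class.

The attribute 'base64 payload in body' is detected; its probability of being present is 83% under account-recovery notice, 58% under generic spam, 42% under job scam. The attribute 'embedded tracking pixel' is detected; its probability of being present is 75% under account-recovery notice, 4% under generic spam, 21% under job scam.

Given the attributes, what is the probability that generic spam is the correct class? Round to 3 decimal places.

For each hypothesis, the unnormalized posterior weight is prior × product of the attribute likelihoods:
  account-recovery notice: 0.431 × 0.83 × 0.75 = 0.2683
  generic spam: 0.465 × 0.58 × 0.04 = 0.010788
  job scam: 0.104 × 0.42 × 0.21 = 0.0091728
Marginal likelihood of the evidence = 0.28826.
P(generic spam | evidence) = 0.010788 / 0.28826 ≈ 0.037.

0.037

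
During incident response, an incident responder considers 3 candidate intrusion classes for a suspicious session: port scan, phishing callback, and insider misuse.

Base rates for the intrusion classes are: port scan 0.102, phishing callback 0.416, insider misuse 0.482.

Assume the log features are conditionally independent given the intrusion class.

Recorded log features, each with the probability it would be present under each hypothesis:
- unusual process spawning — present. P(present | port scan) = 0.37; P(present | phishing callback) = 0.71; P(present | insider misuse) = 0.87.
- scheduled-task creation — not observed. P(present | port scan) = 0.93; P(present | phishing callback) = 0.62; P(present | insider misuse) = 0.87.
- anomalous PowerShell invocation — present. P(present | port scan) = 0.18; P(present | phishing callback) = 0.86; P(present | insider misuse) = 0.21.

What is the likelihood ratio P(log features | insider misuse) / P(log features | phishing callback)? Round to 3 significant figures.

0.102

The Bayes factor is the ratio of the joint likelihoods of the log feature pattern under the two hypotheses (using 1 − P(present | H) for each absent log feature).
  insider misuse: 0.87 × (1 − 0.87) × 0.21 = 0.023751
  phishing callback: 0.71 × (1 − 0.62) × 0.86 = 0.23203
Bayes factor = 0.023751 / 0.23203 ≈ 0.102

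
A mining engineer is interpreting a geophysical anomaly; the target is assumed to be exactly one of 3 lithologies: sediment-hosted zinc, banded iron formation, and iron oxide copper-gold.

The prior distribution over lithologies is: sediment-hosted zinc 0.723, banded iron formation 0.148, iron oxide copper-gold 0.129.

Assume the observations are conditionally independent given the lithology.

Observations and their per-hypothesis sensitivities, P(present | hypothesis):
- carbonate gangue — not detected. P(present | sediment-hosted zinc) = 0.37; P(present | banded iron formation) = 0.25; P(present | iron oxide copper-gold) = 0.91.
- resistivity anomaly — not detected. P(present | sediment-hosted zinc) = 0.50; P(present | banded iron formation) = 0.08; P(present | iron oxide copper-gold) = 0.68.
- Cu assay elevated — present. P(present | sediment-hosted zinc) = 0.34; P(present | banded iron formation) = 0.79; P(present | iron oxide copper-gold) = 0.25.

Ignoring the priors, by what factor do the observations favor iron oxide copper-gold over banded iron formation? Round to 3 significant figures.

Joint likelihood of the evidence pattern under each hypothesis (using 1 − P(present | H) for each absent observation):
  iron oxide copper-gold: (1 − 0.91) × (1 − 0.68) × 0.25 = 0.0072
  banded iron formation: (1 − 0.25) × (1 − 0.08) × 0.79 = 0.5451
Bayes factor = 0.0072 / 0.5451 ≈ 0.0132

0.0132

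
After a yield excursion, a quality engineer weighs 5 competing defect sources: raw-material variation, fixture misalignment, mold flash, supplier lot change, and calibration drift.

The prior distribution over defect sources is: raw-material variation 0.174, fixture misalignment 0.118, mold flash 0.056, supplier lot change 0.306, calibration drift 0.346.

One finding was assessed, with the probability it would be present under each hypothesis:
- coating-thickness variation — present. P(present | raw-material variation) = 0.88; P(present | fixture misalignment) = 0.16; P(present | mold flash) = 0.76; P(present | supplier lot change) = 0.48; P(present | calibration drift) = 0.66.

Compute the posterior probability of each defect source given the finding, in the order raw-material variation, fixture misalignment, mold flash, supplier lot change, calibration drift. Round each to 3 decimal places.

By Bayes' rule, the unnormalized weight for each hypothesis is prior × likelihood:
  raw-material variation: 0.174 × 0.88 = 0.15312
  fixture misalignment: 0.118 × 0.16 = 0.01888
  mold flash: 0.056 × 0.76 = 0.04256
  supplier lot change: 0.306 × 0.48 = 0.14688
  calibration drift: 0.346 × 0.66 = 0.22836
Marginal likelihood of the evidence = 0.5898.
P(raw-material variation | evidence) = 0.15312 / 0.5898 ≈ 0.260
P(fixture misalignment | evidence) = 0.01888 / 0.5898 ≈ 0.032
P(mold flash | evidence) = 0.04256 / 0.5898 ≈ 0.072
P(supplier lot change | evidence) = 0.14688 / 0.5898 ≈ 0.249
P(calibration drift | evidence) = 0.22836 / 0.5898 ≈ 0.387

0.260, 0.032, 0.072, 0.249, 0.387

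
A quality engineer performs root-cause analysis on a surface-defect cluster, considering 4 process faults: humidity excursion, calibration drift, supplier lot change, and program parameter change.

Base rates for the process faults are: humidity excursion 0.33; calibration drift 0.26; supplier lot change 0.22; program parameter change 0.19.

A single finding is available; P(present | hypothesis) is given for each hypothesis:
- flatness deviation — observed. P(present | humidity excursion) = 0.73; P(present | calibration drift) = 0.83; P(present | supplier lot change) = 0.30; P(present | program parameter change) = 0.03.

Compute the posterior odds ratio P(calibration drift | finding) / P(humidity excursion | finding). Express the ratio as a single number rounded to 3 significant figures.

The normalizing constant cancels in an odds ratio, so compute prior × likelihood for the two hypotheses only:
  calibration drift: 0.26 × 0.83 = 0.2158
  humidity excursion: 0.33 × 0.73 = 0.2409
Odds(calibration drift : humidity excursion) = 0.2158 / 0.2409 ≈ 0.896.

0.896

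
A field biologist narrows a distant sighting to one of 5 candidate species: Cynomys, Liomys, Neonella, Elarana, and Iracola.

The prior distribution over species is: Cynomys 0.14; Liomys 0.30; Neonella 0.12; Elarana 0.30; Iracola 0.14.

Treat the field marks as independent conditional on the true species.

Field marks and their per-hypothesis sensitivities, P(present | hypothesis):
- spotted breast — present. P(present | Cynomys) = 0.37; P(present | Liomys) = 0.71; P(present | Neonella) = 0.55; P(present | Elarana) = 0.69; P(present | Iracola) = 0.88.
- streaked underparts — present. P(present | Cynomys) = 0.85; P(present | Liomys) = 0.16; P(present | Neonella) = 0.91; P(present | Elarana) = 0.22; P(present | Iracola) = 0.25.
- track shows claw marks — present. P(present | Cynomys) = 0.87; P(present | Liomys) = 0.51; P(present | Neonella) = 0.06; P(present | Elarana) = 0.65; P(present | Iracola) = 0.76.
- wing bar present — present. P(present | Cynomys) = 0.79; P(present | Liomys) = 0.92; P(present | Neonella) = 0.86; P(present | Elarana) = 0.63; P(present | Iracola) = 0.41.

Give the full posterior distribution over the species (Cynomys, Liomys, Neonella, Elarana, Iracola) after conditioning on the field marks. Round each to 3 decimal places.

0.390, 0.206, 0.040, 0.240, 0.124

Multiply each prior by the joint likelihood of the field mark pattern:
  Cynomys: 0.14 × 0.37 × 0.85 × 0.87 × 0.79 = 0.030262
  Liomys: 0.30 × 0.71 × 0.16 × 0.51 × 0.92 = 0.01599
  Neonella: 0.12 × 0.55 × 0.91 × 0.06 × 0.86 = 0.0030991
  Elarana: 0.30 × 0.69 × 0.22 × 0.65 × 0.63 = 0.018649
  Iracola: 0.14 × 0.88 × 0.25 × 0.76 × 0.41 = 0.0095973
The unnormalized weights sum to 0.077597.
P(Cynomys | evidence) = 0.030262 / 0.077597 ≈ 0.390
P(Liomys | evidence) = 0.01599 / 0.077597 ≈ 0.206
P(Neonella | evidence) = 0.0030991 / 0.077597 ≈ 0.040
P(Elarana | evidence) = 0.018649 / 0.077597 ≈ 0.240
P(Iracola | evidence) = 0.0095973 / 0.077597 ≈ 0.124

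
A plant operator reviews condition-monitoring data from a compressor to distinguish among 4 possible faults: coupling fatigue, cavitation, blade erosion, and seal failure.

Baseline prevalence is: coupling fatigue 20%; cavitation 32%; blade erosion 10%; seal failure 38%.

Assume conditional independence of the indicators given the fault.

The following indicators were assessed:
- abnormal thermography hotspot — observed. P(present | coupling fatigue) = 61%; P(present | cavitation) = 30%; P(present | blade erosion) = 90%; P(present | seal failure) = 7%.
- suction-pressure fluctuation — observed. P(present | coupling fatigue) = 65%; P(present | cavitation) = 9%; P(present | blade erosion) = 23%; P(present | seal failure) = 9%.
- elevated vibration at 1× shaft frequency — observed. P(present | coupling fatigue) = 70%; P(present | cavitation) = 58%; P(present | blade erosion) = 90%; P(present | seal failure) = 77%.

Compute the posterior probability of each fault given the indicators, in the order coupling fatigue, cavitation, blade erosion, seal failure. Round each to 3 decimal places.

0.685, 0.062, 0.230, 0.023

For each hypothesis, the unnormalized posterior weight is prior × product of the indicator likelihoods:
  coupling fatigue: 0.20 × 0.61 × 0.65 × 0.70 = 0.05551
  cavitation: 0.32 × 0.30 × 0.09 × 0.58 = 0.0050112
  blade erosion: 0.10 × 0.90 × 0.23 × 0.90 = 0.01863
  seal failure: 0.38 × 0.07 × 0.09 × 0.77 = 0.0018434
Marginal likelihood of the evidence = 0.080995.
P(coupling fatigue | evidence) = 0.05551 / 0.080995 ≈ 0.685
P(cavitation | evidence) = 0.0050112 / 0.080995 ≈ 0.062
P(blade erosion | evidence) = 0.01863 / 0.080995 ≈ 0.230
P(seal failure | evidence) = 0.0018434 / 0.080995 ≈ 0.023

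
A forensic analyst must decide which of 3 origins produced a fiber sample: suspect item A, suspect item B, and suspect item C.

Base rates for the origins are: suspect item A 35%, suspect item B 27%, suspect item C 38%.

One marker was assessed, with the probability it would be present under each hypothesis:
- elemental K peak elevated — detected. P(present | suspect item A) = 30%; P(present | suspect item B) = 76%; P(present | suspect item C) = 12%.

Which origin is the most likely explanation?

Multiply each prior by the likelihood of the marker:
  suspect item A: 0.35 × 0.30 = 0.105
  suspect item B: 0.27 × 0.76 = 0.2052
  suspect item C: 0.38 × 0.12 = 0.0456
Normalizing constant Z = 0.105 + 0.2052 + 0.0456 = 0.3558.
P(suspect item A | evidence) ≈ 0.105 / 0.3558 ≈ 0.295
P(suspect item B | evidence) ≈ 0.2052 / 0.3558 ≈ 0.577
P(suspect item C | evidence) ≈ 0.0456 / 0.3558 ≈ 0.128
The largest is 0.577, so suspect item B is most probable.

suspect item B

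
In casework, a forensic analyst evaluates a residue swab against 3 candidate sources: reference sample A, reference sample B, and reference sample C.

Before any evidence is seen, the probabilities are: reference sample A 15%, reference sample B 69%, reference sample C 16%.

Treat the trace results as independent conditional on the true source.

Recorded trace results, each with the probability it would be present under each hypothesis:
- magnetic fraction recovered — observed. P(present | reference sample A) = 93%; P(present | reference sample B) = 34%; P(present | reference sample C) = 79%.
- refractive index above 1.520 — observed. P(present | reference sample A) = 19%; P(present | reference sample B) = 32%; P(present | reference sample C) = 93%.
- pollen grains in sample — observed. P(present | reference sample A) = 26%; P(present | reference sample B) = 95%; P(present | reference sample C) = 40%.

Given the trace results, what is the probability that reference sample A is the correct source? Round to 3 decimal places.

Multiply each prior by the joint likelihood of the trace result pattern:
  reference sample A: 0.15 × 0.93 × 0.19 × 0.26 = 0.0068913
  reference sample B: 0.69 × 0.34 × 0.32 × 0.95 = 0.071318
  reference sample C: 0.16 × 0.79 × 0.93 × 0.40 = 0.047021
Normalizing constant Z = 0.0068913 + 0.071318 + 0.047021 = 0.12523.
P(reference sample A | evidence) = 0.0068913 / 0.12523 ≈ 0.055.

0.055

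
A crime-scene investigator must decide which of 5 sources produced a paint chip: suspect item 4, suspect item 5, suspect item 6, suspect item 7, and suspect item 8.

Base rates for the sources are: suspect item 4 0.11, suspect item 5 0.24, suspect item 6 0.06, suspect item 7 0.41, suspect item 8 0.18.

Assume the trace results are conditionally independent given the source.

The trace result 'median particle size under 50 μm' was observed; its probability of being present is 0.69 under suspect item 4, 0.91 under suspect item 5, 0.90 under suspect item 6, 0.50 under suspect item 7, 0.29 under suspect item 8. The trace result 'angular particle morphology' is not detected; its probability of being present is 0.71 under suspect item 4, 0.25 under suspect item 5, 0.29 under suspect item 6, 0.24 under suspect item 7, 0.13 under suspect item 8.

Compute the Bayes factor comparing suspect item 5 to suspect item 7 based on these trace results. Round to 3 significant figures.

1.80

The Bayes factor is the ratio of the joint likelihoods of the trace result pattern under the two hypotheses (using 1 − P(present | H) for each absent trace result).
  suspect item 5: 0.91 × (1 − 0.25) = 0.6825
  suspect item 7: 0.50 × (1 − 0.24) = 0.38
Bayes factor = 0.6825 / 0.38 ≈ 1.80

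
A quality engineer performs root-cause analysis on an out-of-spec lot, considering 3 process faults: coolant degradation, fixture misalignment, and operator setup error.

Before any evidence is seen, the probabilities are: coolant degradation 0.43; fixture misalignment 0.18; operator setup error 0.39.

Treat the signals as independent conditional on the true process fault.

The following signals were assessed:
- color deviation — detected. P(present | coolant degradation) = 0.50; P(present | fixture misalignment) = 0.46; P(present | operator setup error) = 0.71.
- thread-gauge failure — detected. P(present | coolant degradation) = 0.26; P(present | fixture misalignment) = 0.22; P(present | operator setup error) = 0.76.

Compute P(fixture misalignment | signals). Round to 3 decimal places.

0.064

By Bayes' rule with conditional independence, the unnormalized weight for each hypothesis is prior × ∏ likelihoods:
  coolant degradation: 0.43 × 0.50 × 0.26 = 0.0559
  fixture misalignment: 0.18 × 0.46 × 0.22 = 0.018216
  operator setup error: 0.39 × 0.71 × 0.76 = 0.21044
Normalizing constant Z = 0.0559 + 0.018216 + 0.21044 = 0.28456.
P(fixture misalignment | evidence) = 0.018216 / 0.28456 ≈ 0.064.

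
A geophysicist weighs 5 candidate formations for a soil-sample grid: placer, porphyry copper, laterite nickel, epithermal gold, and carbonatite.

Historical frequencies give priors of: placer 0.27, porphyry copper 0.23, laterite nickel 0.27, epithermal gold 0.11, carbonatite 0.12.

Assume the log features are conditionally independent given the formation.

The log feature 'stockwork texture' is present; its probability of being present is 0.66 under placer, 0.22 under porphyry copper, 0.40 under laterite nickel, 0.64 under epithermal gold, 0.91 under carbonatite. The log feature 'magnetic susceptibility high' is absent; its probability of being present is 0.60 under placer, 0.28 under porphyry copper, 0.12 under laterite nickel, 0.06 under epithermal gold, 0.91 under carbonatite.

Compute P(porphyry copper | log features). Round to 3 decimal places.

0.131

For each hypothesis, the unnormalized posterior weight is prior × product of the log feature likelihoods (using 1 − P(present | H) for each absent log feature):
  placer: 0.27 × 0.66 × (1 − 0.60) = 0.07128
  porphyry copper: 0.23 × 0.22 × (1 − 0.28) = 0.036432
  laterite nickel: 0.27 × 0.40 × (1 − 0.12) = 0.09504
  epithermal gold: 0.11 × 0.64 × (1 − 0.06) = 0.066176
  carbonatite: 0.12 × 0.91 × (1 − 0.91) = 0.009828
The unnormalized weights sum to 0.27876.
P(porphyry copper | evidence) = 0.036432 / 0.27876 ≈ 0.131.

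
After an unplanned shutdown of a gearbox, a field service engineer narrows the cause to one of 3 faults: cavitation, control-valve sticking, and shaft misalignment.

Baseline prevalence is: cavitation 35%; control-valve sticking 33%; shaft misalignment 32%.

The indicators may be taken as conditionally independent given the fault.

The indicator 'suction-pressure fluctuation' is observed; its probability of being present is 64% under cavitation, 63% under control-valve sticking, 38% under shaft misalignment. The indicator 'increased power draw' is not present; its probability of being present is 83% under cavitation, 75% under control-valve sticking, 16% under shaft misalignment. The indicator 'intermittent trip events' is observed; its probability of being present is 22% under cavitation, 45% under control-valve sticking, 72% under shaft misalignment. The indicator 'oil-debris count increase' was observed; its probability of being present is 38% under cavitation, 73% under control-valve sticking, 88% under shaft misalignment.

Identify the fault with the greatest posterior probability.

By Bayes' rule with conditional independence, the unnormalized weight for each hypothesis is prior × ∏ likelihoods (using 1 − P(present | H) for each absent indicator):
  cavitation: 0.35 × 0.64 × (1 − 0.83) × 0.22 × 0.38 = 0.0031835
  control-valve sticking: 0.33 × 0.63 × (1 − 0.75) × 0.45 × 0.73 = 0.017074
  shaft misalignment: 0.32 × 0.38 × (1 − 0.16) × 0.72 × 0.88 = 0.064718
The unnormalized weights sum to 0.084976.
P(cavitation | evidence) ≈ 0.0031835 / 0.084976 ≈ 0.037
P(control-valve sticking | evidence) ≈ 0.017074 / 0.084976 ≈ 0.201
P(shaft misalignment | evidence) ≈ 0.064718 / 0.084976 ≈ 0.762
The largest is 0.762, so shaft misalignment is most probable.

shaft misalignment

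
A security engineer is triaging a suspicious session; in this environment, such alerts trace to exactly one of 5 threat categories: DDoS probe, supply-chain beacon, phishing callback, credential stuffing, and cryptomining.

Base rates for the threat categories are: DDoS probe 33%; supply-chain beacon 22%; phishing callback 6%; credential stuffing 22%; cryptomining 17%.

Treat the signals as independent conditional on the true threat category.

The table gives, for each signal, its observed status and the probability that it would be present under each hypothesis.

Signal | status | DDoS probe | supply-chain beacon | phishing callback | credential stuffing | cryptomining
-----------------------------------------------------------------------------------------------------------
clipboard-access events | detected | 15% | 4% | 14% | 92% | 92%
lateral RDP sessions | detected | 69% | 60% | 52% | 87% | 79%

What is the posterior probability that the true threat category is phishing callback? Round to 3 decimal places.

By Bayes' rule with conditional independence, the unnormalized weight for each hypothesis is prior × ∏ likelihoods:
  DDoS probe: 0.33 × 0.15 × 0.69 = 0.034155
  supply-chain beacon: 0.22 × 0.04 × 0.60 = 0.00528
  phishing callback: 0.06 × 0.14 × 0.52 = 0.004368
  credential stuffing: 0.22 × 0.92 × 0.87 = 0.17609
  cryptomining: 0.17 × 0.92 × 0.79 = 0.12356
The unnormalized weights sum to 0.34345.
P(phishing callback | evidence) = 0.004368 / 0.34345 ≈ 0.013.

0.013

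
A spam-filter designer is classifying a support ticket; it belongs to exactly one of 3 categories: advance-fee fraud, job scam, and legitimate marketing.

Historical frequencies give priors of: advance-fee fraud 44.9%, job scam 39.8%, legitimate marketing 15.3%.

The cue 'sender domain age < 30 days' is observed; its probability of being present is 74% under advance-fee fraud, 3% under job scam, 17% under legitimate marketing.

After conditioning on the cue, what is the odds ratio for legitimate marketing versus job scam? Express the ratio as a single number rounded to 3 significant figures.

2.18

Unnormalized posterior weight (prior times the cue likelihood) for each of the two hypotheses:
  legitimate marketing: 0.153 × 0.17 = 0.02601
  job scam: 0.398 × 0.03 = 0.01194
Odds(legitimate marketing : job scam) = 0.02601 / 0.01194 ≈ 2.18.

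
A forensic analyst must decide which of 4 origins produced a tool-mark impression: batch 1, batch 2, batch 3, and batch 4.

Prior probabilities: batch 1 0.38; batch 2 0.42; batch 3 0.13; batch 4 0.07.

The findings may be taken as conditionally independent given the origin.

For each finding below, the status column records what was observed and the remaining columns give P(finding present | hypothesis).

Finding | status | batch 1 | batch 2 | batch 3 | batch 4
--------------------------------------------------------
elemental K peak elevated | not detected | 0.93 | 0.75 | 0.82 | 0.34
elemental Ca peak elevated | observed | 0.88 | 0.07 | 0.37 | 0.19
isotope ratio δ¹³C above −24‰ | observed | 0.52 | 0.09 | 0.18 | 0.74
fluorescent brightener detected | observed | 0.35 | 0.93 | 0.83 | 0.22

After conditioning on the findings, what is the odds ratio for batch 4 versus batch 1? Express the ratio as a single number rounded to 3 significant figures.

Unnormalized posterior weight (prior times the finding likelihoods) for each of the two hypotheses (using 1 − P(present | H) for each absent finding):
  batch 4: 0.07 × (1 − 0.34) × 0.19 × 0.74 × 0.22 = 0.0014291
  batch 1: 0.38 × (1 − 0.93) × 0.88 × 0.52 × 0.35 = 0.0042603
Posterior odds = 0.0014291 / 0.0042603 ≈ 0.335.

0.335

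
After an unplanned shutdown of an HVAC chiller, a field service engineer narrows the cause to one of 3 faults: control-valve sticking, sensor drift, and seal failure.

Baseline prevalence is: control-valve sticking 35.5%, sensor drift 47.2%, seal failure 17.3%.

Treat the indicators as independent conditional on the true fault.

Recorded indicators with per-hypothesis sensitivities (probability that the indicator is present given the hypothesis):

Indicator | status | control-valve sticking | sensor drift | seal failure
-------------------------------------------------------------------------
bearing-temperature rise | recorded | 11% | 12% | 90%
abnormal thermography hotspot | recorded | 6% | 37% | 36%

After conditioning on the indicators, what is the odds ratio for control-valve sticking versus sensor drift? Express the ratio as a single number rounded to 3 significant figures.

Posterior odds equal prior odds times the likelihood ratio; only the two competing hypotheses matter.
  control-valve sticking: 0.355 × 0.11 × 0.06 = 0.002343
  sensor drift: 0.472 × 0.12 × 0.37 = 0.020957
Posterior odds = 0.002343 / 0.020957 ≈ 0.112.

0.112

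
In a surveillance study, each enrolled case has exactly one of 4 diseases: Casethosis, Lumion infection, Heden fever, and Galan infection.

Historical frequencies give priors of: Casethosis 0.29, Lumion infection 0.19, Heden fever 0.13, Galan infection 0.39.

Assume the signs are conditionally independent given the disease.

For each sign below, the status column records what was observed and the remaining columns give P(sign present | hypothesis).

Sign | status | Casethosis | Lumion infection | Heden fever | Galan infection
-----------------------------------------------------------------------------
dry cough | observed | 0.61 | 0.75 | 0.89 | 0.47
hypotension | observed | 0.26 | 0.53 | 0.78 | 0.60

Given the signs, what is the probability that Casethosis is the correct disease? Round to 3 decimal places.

For each hypothesis, the unnormalized posterior weight is prior × product of the sign likelihoods:
  Casethosis: 0.29 × 0.61 × 0.26 = 0.045994
  Lumion infection: 0.19 × 0.75 × 0.53 = 0.075525
  Heden fever: 0.13 × 0.89 × 0.78 = 0.090246
  Galan infection: 0.39 × 0.47 × 0.60 = 0.10998
Normalizing constant Z = 0.045994 + 0.075525 + 0.090246 + 0.10998 = 0.32175.
P(Casethosis | evidence) = 0.045994 / 0.32175 ≈ 0.143.

0.143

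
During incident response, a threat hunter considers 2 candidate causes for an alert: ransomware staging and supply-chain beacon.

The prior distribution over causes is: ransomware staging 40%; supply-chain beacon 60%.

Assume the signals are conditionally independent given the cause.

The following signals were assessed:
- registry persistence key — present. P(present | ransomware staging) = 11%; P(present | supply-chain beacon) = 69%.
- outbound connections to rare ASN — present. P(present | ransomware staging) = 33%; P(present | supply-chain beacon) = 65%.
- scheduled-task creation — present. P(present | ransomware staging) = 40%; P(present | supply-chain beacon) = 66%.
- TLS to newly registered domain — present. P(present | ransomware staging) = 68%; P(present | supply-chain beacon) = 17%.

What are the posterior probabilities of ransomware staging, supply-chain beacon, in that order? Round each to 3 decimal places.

0.116, 0.884

For each hypothesis, the unnormalized posterior weight is prior × product of the signal likelihoods:
  ransomware staging: 0.40 × 0.11 × 0.33 × 0.40 × 0.68 = 0.0039494
  supply-chain beacon: 0.60 × 0.69 × 0.65 × 0.66 × 0.17 = 0.030193
The unnormalized weights sum to 0.034142.
P(ransomware staging | evidence) = 0.0039494 / 0.034142 ≈ 0.116
P(supply-chain beacon | evidence) = 0.030193 / 0.034142 ≈ 0.884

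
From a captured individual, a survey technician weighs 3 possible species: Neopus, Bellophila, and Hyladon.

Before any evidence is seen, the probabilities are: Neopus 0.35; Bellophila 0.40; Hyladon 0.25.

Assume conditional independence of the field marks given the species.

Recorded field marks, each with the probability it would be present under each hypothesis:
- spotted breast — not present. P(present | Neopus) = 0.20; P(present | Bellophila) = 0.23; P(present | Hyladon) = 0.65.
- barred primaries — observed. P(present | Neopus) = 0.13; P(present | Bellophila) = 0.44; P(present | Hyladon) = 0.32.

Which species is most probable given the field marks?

Bellophila

For each hypothesis, the unnormalized posterior weight is prior × product of the field mark likelihoods (using 1 − P(present | H) for each absent field mark):
  Neopus: 0.35 × (1 − 0.20) × 0.13 = 0.0364
  Bellophila: 0.40 × (1 − 0.23) × 0.44 = 0.13552
  Hyladon: 0.25 × (1 − 0.65) × 0.32 = 0.028
The unnormalized weights sum to 0.19992.
P(Neopus | evidence) ≈ 0.0364 / 0.19992 ≈ 0.182
P(Bellophila | evidence) ≈ 0.13552 / 0.19992 ≈ 0.678
P(Hyladon | evidence) ≈ 0.028 / 0.19992 ≈ 0.140
The largest is 0.678, so Bellophila is most probable.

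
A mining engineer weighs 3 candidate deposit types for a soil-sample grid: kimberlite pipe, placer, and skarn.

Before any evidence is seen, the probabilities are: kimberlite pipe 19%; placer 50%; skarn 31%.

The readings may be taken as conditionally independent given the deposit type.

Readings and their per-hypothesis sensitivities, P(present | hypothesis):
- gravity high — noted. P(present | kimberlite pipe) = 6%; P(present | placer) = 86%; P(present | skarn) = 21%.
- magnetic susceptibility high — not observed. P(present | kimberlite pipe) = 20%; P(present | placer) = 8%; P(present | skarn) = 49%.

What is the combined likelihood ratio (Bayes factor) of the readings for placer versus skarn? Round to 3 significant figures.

7.39

Joint likelihood of the reading pattern under each hypothesis (using 1 − P(present | H) for each absent reading):
  placer: 0.86 × (1 − 0.08) = 0.7912
  skarn: 0.21 × (1 − 0.49) = 0.1071
Bayes factor = 0.7912 / 0.1071 ≈ 7.39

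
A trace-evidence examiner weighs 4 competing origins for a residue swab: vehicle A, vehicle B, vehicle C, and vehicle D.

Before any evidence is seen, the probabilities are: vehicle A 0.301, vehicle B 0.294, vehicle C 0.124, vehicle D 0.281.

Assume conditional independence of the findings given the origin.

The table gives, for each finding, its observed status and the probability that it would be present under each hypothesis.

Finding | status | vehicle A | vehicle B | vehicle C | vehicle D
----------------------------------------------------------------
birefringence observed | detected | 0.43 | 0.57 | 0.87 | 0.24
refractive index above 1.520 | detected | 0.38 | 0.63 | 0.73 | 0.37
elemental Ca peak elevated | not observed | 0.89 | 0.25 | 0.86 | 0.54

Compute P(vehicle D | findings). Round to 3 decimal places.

0.107

Multiply each prior by the joint likelihood of the evidence pattern (using 1 − P(present | H) for each absent finding):
  vehicle A: 0.301 × 0.43 × 0.38 × (1 − 0.89) = 0.0054102
  vehicle B: 0.294 × 0.57 × 0.63 × (1 − 0.25) = 0.079182
  vehicle C: 0.124 × 0.87 × 0.73 × (1 − 0.86) = 0.011025
  vehicle D: 0.281 × 0.24 × 0.37 × (1 − 0.54) = 0.011478
The unnormalized weights sum to 0.1071.
P(vehicle D | evidence) = 0.011478 / 0.1071 ≈ 0.107.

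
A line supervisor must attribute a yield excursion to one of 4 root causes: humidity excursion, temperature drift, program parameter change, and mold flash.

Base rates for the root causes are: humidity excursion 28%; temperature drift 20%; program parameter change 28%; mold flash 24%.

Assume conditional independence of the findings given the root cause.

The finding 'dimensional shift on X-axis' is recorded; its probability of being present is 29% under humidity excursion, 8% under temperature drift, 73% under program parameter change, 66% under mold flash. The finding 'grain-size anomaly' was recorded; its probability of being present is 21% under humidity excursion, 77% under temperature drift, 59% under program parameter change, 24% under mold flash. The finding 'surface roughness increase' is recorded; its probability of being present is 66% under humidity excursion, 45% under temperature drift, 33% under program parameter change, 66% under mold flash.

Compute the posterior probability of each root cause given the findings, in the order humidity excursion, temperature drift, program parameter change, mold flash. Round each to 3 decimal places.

0.138, 0.068, 0.487, 0.307

By Bayes' rule with conditional independence, the unnormalized weight for each hypothesis is prior × ∏ likelihoods:
  humidity excursion: 0.28 × 0.29 × 0.21 × 0.66 = 0.011254
  temperature drift: 0.20 × 0.08 × 0.77 × 0.45 = 0.005544
  program parameter change: 0.28 × 0.73 × 0.59 × 0.33 = 0.039797
  mold flash: 0.24 × 0.66 × 0.24 × 0.66 = 0.025091
The unnormalized weights sum to 0.081686.
P(humidity excursion | evidence) = 0.011254 / 0.081686 ≈ 0.138
P(temperature drift | evidence) = 0.005544 / 0.081686 ≈ 0.068
P(program parameter change | evidence) = 0.039797 / 0.081686 ≈ 0.487
P(mold flash | evidence) = 0.025091 / 0.081686 ≈ 0.307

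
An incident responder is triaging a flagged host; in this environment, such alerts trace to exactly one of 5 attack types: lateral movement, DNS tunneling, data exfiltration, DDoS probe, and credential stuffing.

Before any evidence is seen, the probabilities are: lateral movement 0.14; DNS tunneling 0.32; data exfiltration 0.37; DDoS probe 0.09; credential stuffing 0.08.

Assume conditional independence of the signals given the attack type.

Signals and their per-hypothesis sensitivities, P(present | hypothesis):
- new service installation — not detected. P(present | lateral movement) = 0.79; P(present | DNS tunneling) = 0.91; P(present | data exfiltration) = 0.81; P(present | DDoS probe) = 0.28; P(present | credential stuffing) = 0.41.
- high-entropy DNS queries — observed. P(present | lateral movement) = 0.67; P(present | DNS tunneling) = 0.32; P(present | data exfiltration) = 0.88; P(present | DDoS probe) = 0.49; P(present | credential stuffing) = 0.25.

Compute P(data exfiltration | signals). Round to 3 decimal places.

For each hypothesis, the unnormalized posterior weight is prior × product of the signal likelihoods (using 1 − P(present | H) for each absent signal):
  lateral movement: 0.14 × (1 − 0.79) × 0.67 = 0.019698
  DNS tunneling: 0.32 × (1 − 0.91) × 0.32 = 0.009216
  data exfiltration: 0.37 × (1 − 0.81) × 0.88 = 0.061864
  DDoS probe: 0.09 × (1 − 0.28) × 0.49 = 0.031752
  credential stuffing: 0.08 × (1 − 0.41) × 0.25 = 0.0118
Marginal likelihood of the evidence = 0.13433.
P(data exfiltration | evidence) = 0.061864 / 0.13433 ≈ 0.461.

0.461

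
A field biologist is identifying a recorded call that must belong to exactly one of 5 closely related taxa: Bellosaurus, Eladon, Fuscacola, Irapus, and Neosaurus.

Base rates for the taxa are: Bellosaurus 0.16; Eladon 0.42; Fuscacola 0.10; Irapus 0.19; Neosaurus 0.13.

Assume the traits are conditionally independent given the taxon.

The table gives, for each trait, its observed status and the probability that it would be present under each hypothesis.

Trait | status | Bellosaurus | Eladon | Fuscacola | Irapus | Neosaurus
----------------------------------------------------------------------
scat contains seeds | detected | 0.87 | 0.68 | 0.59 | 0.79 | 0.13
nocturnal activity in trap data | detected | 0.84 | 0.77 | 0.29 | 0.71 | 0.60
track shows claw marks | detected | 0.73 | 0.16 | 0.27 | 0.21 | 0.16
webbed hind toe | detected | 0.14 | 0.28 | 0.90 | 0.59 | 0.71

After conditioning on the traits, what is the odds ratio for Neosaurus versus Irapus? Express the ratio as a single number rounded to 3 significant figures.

The normalizing constant cancels in an odds ratio, so compute prior × likelihood for the two hypotheses only:
  Neosaurus: 0.13 × 0.13 × 0.60 × 0.16 × 0.71 = 0.0011519
  Irapus: 0.19 × 0.79 × 0.71 × 0.21 × 0.59 = 0.013204
Posterior odds = 0.0011519 / 0.013204 ≈ 0.0872.

0.0872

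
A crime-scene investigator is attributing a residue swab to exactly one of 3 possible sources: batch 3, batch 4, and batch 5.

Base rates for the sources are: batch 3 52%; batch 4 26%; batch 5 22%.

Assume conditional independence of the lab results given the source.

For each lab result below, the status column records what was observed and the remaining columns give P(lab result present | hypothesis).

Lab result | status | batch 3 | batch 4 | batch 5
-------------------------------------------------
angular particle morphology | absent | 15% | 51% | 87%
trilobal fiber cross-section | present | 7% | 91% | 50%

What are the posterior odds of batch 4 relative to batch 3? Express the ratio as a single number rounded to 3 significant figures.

The normalizing constant cancels in an odds ratio, so compute prior × likelihood for the two hypotheses only (using 1 − P(present | H) for each absent lab result):
  batch 4: 0.26 × (1 − 0.51) × 0.91 = 0.11593
  batch 3: 0.52 × (1 − 0.15) × 0.07 = 0.03094
Odds(batch 4 : batch 3) = 0.11593 / 0.03094 ≈ 3.75.

3.75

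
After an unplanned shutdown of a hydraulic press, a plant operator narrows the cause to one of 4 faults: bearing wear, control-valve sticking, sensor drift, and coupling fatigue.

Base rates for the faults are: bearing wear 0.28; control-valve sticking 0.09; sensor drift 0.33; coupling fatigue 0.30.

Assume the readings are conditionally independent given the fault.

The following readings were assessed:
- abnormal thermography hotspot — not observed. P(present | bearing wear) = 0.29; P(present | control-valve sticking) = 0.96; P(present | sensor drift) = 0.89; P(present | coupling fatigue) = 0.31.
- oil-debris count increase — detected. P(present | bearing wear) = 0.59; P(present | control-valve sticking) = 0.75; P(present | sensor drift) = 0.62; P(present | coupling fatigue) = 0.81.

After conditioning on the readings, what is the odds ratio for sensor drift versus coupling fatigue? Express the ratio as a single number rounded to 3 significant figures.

Unnormalized posterior weight (prior times the reading likelihoods) for each of the two hypotheses (using 1 − P(present | H) for each absent reading):
  sensor drift: 0.33 × (1 − 0.89) × 0.62 = 0.022506
  coupling fatigue: 0.30 × (1 − 0.31) × 0.81 = 0.16767
Odds(sensor drift : coupling fatigue) = 0.022506 / 0.16767 ≈ 0.134.

0.134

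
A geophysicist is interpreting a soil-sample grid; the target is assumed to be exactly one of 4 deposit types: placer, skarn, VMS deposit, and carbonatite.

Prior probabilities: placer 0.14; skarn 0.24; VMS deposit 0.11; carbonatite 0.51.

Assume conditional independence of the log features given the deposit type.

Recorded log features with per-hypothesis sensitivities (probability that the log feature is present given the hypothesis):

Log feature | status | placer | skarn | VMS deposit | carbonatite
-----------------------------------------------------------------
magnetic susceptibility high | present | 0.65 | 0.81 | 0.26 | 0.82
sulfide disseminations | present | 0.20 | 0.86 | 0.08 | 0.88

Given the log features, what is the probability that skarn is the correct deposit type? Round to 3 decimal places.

Multiply each prior by the joint likelihood of the log feature pattern:
  placer: 0.14 × 0.65 × 0.20 = 0.0182
  skarn: 0.24 × 0.81 × 0.86 = 0.16718
  VMS deposit: 0.11 × 0.26 × 0.08 = 0.002288
  carbonatite: 0.51 × 0.82 × 0.88 = 0.36802
Marginal likelihood of the evidence = 0.55569.
P(skarn | evidence) = 0.16718 / 0.55569 ≈ 0.301.

0.301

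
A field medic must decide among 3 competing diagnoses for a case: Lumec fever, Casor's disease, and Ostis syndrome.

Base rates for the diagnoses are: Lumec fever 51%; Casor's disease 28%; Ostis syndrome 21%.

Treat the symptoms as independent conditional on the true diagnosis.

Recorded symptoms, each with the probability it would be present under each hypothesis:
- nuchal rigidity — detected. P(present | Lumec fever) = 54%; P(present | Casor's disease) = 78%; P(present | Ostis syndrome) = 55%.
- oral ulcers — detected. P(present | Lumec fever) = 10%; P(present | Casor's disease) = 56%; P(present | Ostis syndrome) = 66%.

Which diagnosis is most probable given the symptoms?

By Bayes' rule with conditional independence, the unnormalized weight for each hypothesis is prior × ∏ likelihoods:
  Lumec fever: 0.51 × 0.54 × 0.10 = 0.02754
  Casor's disease: 0.28 × 0.78 × 0.56 = 0.1223
  Ostis syndrome: 0.21 × 0.55 × 0.66 = 0.07623
Normalizing constant Z = 0.02754 + 0.1223 + 0.07623 = 0.22607.
P(Lumec fever | evidence) ≈ 0.02754 / 0.22607 ≈ 0.122
P(Casor's disease | evidence) ≈ 0.1223 / 0.22607 ≈ 0.541
P(Ostis syndrome | evidence) ≈ 0.07623 / 0.22607 ≈ 0.337
The largest is 0.541, so Casor's disease is most probable.

Casor's disease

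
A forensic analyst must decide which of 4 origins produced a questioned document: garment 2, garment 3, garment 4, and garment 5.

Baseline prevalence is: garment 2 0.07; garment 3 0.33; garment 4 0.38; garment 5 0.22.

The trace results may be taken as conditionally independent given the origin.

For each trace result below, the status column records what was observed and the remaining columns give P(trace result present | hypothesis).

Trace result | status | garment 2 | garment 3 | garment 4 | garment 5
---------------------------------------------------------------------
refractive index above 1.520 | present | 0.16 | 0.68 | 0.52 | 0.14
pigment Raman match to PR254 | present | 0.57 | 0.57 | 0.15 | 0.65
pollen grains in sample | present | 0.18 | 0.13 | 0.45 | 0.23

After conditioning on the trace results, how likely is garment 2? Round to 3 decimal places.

Multiply each prior by the joint likelihood of the trace result pattern:
  garment 2: 0.07 × 0.16 × 0.57 × 0.18 = 0.0011491
  garment 3: 0.33 × 0.68 × 0.57 × 0.13 = 0.016628
  garment 4: 0.38 × 0.52 × 0.15 × 0.45 = 0.013338
  garment 5: 0.22 × 0.14 × 0.65 × 0.23 = 0.0046046
Marginal likelihood of the evidence = 0.03572.
P(garment 2 | evidence) = 0.0011491 / 0.03572 ≈ 0.032.

0.032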